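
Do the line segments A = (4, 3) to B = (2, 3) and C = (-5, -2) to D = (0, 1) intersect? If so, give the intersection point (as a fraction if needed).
No (intersection of containing lines falls outside at least one segment)

Parametrize and solve: t = 1/3, s = 5/3. At least one of these is outside [0, 1], so the segments do not intersect.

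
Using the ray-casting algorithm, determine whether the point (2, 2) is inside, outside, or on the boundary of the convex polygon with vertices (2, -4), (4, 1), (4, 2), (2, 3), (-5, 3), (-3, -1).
The point (2, 2) lies strictly inside the polygon

Cast a horizontal ray to the right from the query point and count how many polygon edges it crosses (each edge strictly once or zero times, handled with the usual half-open convention). 
Parity of crossings → odd ⇒ inside.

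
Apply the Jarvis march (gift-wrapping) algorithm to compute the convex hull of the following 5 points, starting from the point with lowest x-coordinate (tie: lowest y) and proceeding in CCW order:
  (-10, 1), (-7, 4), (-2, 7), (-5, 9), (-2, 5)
Hull (CCW) = [(-10, 1), (-2, 5), (-2, 7), (-5, 9)]

Jarvis march: at each step, from the current hull vertex p, select the next vertex q as the point such that every other point lies strictly to the left of (or on) the directed line p → q. (Equivalently: for every other point r, the cross product (q − p) × (r − p) ≥ 0.)
Starting point (lowest x, tie lowest y): (-10, 1). Wrap until returning to start. Resulting hull: (-10, 1), (-2, 5), (-2, 7), (-5, 9).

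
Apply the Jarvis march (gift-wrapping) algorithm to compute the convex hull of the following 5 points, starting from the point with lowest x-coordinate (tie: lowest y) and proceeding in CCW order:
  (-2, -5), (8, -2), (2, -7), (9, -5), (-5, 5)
Hull (CCW) = [(-5, 5), (-2, -5), (2, -7), (9, -5), (8, -2)]

Jarvis march: at each step, from the current hull vertex p, select the next vertex q as the point such that every other point lies strictly to the left of (or on) the directed line p → q. (Equivalently: for every other point r, the cross product (q − p) × (r − p) ≥ 0.)
Starting point (lowest x, tie lowest y): (-5, 5). Wrap until returning to start. Resulting hull: (-5, 5), (-2, -5), (2, -7), (9, -5), (8, -2).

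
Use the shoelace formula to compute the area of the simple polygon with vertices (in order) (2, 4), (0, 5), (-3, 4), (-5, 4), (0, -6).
Area = 75/2

Shoelace formula: Area = (1/2) |Σ_i (x_i · y_{i+1} − x_{i+1} · y_i)| (indices mod n). Compute each cross term:
  (2)(5) − (0)(4) = 10
  (0)(4) − (-3)(5) = 15
  (-3)(4) − (-5)(4) = 8
  (-5)(-6) − (0)(4) = 30
  (0)(4) − (2)(-6) = 12
Sum = 75, so (signed) Area = 75/2 = 75/2, |Area| = 75/2.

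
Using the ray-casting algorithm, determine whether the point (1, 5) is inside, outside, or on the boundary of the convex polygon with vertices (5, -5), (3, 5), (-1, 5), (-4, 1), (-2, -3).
The point (1, 5) lies on the polygon boundary

Boundary check: the query satisfies the collinearity and bounding-box conditions for some polygon edge, so it lies exactly on the boundary.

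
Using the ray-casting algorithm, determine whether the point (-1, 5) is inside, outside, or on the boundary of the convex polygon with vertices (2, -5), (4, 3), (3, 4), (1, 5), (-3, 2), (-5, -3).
The point (-1, 5) lies strictly outside the polygon

Cast a horizontal ray to the right from the query point and count how many polygon edges it crosses (each edge strictly once or zero times, handled with the usual half-open convention). 
Parity of crossings → even ⇒ outside.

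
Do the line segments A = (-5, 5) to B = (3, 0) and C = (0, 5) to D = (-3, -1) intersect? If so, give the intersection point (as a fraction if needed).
Yes; intersection at (-25/21, 55/21) (t = 10/21 on AB, s = 25/63 on CD)

Parametrize AB as A + t(B − A) = (-5 + 8 t, 5 + -5 t) and CD as C + s(D − C) = (0 + -3 s, 5 + -6 s). Solve the linear system for (t, s). Determinant = 63 ≠ 0, so a unique intersection of the containing lines exists. Solution: t = 10/21, s = 25/63 — both in [0, 1], so the segments cross. Intersection point: (-25/21, 55/21).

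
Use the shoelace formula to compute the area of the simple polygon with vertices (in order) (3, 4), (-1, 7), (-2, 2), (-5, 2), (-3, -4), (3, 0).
Area = 93/2

Shoelace formula: Area = (1/2) |Σ_i (x_i · y_{i+1} − x_{i+1} · y_i)| (indices mod n). Compute each cross term:
  (3)(7) − (-1)(4) = 25
  (-1)(2) − (-2)(7) = 12
  (-2)(2) − (-5)(2) = 6
  (-5)(-4) − (-3)(2) = 26
  (-3)(0) − (3)(-4) = 12
  (3)(4) − (3)(0) = 12
Sum = 93, so (signed) Area = 93/2 = 93/2, |Area| = 93/2.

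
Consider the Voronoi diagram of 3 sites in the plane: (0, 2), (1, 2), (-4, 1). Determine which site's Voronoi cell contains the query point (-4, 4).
Nearest site = (-4, 1)

The Voronoi cell of site s contains exactly those query points closer to s than to any other site. Compute squared distances from q = (-4, 4) to each site:
  (-4 − -4)² + (1 − 4)² = 9
  (0 − -4)² + (2 − 4)² = 20
  (1 − -4)² + (2 − 4)² = 29
Minimum is attained by (-4, 1), so q lies in its Voronoi cell.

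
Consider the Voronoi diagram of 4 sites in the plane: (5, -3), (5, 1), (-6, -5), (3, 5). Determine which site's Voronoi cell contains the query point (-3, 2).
Nearest site = (3, 5)

The Voronoi cell of site s contains exactly those query points closer to s than to any other site. Compute squared distances from q = (-3, 2) to each site:
  (3 − -3)² + (5 − 2)² = 45
  (-6 − -3)² + (-5 − 2)² = 58
  (5 − -3)² + (1 − 2)² = 65
  (5 − -3)² + (-3 − 2)² = 89
Minimum is attained by (3, 5), so q lies in its Voronoi cell.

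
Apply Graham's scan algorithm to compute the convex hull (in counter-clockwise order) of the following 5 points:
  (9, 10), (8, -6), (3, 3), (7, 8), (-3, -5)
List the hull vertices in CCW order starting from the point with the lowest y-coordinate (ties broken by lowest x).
Hull (CCW) = [(8, -6), (9, 10), (7, 8), (3, 3), (-3, -5)]

Graham scan procedure:
  1. Find the pivot p₀ = point with lowest y (tie → lowest x): (8, -6).
  2. Sort the remaining points by polar angle around p₀.
  3. Walk through sorted points, maintaining a stack; pop the top while the last three entries make a non-left turn (cross product ≤ 0).
  4. Final stack is the convex hull in CCW order: (8, -6), (9, 10), (7, 8), (3, 3), (-3, -5).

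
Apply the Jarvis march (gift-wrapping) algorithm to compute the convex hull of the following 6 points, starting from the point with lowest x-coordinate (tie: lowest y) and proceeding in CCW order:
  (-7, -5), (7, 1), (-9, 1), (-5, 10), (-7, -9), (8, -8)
Hull (CCW) = [(-9, 1), (-7, -9), (8, -8), (7, 1), (-5, 10)]

Jarvis march: at each step, from the current hull vertex p, select the next vertex q as the point such that every other point lies strictly to the left of (or on) the directed line p → q. (Equivalently: for every other point r, the cross product (q − p) × (r − p) ≥ 0.)
Starting point (lowest x, tie lowest y): (-9, 1). Wrap until returning to start. Resulting hull: (-9, 1), (-7, -9), (8, -8), (7, 1), (-5, 10).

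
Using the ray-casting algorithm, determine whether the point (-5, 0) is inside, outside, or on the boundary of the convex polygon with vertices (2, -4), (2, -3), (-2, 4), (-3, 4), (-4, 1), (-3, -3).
The point (-5, 0) lies strictly outside the polygon

Cast a horizontal ray to the right from the query point and count how many polygon edges it crosses (each edge strictly once or zero times, handled with the usual half-open convention). 
Parity of crossings → even ⇒ outside.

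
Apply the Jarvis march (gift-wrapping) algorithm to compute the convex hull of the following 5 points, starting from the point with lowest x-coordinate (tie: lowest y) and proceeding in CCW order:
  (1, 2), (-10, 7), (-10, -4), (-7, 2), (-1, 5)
Hull (CCW) = [(-10, -4), (1, 2), (-1, 5), (-10, 7)]

Jarvis march: at each step, from the current hull vertex p, select the next vertex q as the point such that every other point lies strictly to the left of (or on) the directed line p → q. (Equivalently: for every other point r, the cross product (q − p) × (r − p) ≥ 0.)
Starting point (lowest x, tie lowest y): (-10, -4). Wrap until returning to start. Resulting hull: (-10, -4), (1, 2), (-1, 5), (-10, 7).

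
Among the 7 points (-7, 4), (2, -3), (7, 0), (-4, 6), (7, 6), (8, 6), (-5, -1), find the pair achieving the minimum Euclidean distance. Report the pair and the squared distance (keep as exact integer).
Pair = ((7, 6), (8, 6)); squared distance = 1

Compute all C(7, 2) = 21 pairwise squared distances (x_i − x_j)² + (y_i − y_j)². The minimum is 1, attained by the pair ((7, 6), (8, 6)).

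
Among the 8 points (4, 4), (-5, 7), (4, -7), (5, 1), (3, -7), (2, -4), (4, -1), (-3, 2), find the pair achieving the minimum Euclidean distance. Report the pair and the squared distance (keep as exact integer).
Pair = ((4, -7), (3, -7)); squared distance = 1

Compute all C(8, 2) = 28 pairwise squared distances (x_i − x_j)² + (y_i − y_j)². The minimum is 1, attained by the pair ((4, -7), (3, -7)).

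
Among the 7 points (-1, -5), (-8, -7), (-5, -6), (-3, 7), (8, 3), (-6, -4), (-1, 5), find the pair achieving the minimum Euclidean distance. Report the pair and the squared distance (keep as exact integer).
Pair = ((-5, -6), (-6, -4)); squared distance = 5

Compute all C(7, 2) = 21 pairwise squared distances (x_i − x_j)² + (y_i − y_j)². The minimum is 5, attained by the pair ((-5, -6), (-6, -4)).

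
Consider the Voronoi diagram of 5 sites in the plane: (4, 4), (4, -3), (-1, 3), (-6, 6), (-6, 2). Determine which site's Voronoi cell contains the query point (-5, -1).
Nearest site = (-6, 2)

The Voronoi cell of site s contains exactly those query points closer to s than to any other site. Compute squared distances from q = (-5, -1) to each site:
  (-6 − -5)² + (2 − -1)² = 10
  (-1 − -5)² + (3 − -1)² = 32
  (-6 − -5)² + (6 − -1)² = 50
  (4 − -5)² + (-3 − -1)² = 85
  (4 − -5)² + (4 − -1)² = 106
Minimum is attained by (-6, 2), so q lies in its Voronoi cell.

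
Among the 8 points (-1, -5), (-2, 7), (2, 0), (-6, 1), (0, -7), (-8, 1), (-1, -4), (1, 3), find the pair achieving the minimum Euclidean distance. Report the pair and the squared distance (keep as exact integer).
Pair = ((-1, -5), (-1, -4)); squared distance = 1

Compute all C(8, 2) = 28 pairwise squared distances (x_i − x_j)² + (y_i − y_j)². The minimum is 1, attained by the pair ((-1, -5), (-1, -4)).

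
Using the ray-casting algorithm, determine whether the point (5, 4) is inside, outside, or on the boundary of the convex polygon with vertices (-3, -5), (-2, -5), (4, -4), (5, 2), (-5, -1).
The point (5, 4) lies strictly outside the polygon

Cast a horizontal ray to the right from the query point and count how many polygon edges it crosses (each edge strictly once or zero times, handled with the usual half-open convention). 
Parity of crossings → even ⇒ outside.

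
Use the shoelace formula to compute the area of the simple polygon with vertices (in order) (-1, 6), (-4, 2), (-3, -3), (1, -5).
Area = 59/2

Shoelace formula: Area = (1/2) |Σ_i (x_i · y_{i+1} − x_{i+1} · y_i)| (indices mod n). Compute each cross term:
  (-1)(2) − (-4)(6) = 22
  (-4)(-3) − (-3)(2) = 18
  (-3)(-5) − (1)(-3) = 18
  (1)(6) − (-1)(-5) = 1
Sum = 59, so (signed) Area = 59/2 = 59/2, |Area| = 59/2.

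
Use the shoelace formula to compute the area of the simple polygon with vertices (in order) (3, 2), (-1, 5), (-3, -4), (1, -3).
Area = 30

Shoelace formula: Area = (1/2) |Σ_i (x_i · y_{i+1} − x_{i+1} · y_i)| (indices mod n). Compute each cross term:
  (3)(5) − (-1)(2) = 17
  (-1)(-4) − (-3)(5) = 19
  (-3)(-3) − (1)(-4) = 13
  (1)(2) − (3)(-3) = 11
Sum = 60, so (signed) Area = 60/2 = 30, |Area| = 30.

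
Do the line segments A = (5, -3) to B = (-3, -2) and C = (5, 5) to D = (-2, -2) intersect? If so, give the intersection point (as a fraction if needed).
No (intersection of containing lines falls outside at least one segment)

Parametrize and solve: t = 8/9, s = 64/63. At least one of these is outside [0, 1], so the segments do not intersect.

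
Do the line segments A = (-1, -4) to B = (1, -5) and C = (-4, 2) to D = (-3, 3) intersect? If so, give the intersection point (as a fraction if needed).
No (intersection of containing lines falls outside at least one segment)

Parametrize and solve: t = -3, s = -3. At least one of these is outside [0, 1], so the segments do not intersect.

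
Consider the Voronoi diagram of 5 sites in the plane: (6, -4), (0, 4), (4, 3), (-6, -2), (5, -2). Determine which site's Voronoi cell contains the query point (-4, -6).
Nearest site = (-6, -2)

The Voronoi cell of site s contains exactly those query points closer to s than to any other site. Compute squared distances from q = (-4, -6) to each site:
  (-6 − -4)² + (-2 − -6)² = 20
  (5 − -4)² + (-2 − -6)² = 97
  (6 − -4)² + (-4 − -6)² = 104
  (0 − -4)² + (4 − -6)² = 116
  (4 − -4)² + (3 − -6)² = 145
Minimum is attained by (-6, -2), so q lies in its Voronoi cell.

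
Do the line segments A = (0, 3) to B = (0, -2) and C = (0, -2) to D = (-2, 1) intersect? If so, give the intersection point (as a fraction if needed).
Yes; intersection at (0, -2) (t = 1 on AB, s = 0 on CD)

Parametrize AB as A + t(B − A) = (0 + 0 t, 3 + -5 t) and CD as C + s(D − C) = (0 + -2 s, -2 + 3 s). Solve the linear system for (t, s). Determinant = 10 ≠ 0, so a unique intersection of the containing lines exists. Solution: t = 1, s = 0 — both in [0, 1], so the segments cross. Intersection point: (0, -2).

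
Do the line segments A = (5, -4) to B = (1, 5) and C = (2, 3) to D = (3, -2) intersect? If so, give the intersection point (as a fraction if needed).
Yes; intersection at (23/11, 28/11) (t = 8/11 on AB, s = 1/11 on CD)

Parametrize AB as A + t(B − A) = (5 + -4 t, -4 + 9 t) and CD as C + s(D − C) = (2 + 1 s, 3 + -5 s). Solve the linear system for (t, s). Determinant = -11 ≠ 0, so a unique intersection of the containing lines exists. Solution: t = 8/11, s = 1/11 — both in [0, 1], so the segments cross. Intersection point: (23/11, 28/11).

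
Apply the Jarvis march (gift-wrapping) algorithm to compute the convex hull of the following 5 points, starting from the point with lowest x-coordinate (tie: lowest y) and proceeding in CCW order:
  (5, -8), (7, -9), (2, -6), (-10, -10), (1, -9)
Hull (CCW) = [(-10, -10), (7, -9), (2, -6)]

Jarvis march: at each step, from the current hull vertex p, select the next vertex q as the point such that every other point lies strictly to the left of (or on) the directed line p → q. (Equivalently: for every other point r, the cross product (q − p) × (r − p) ≥ 0.)
Starting point (lowest x, tie lowest y): (-10, -10). Wrap until returning to start. Resulting hull: (-10, -10), (7, -9), (2, -6).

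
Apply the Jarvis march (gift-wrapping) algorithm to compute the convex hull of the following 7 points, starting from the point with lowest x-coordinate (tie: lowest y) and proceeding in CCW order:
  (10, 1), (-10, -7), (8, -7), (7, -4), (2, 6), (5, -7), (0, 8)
Hull (CCW) = [(-10, -7), (8, -7), (10, 1), (0, 8)]

Jarvis march: at each step, from the current hull vertex p, select the next vertex q as the point such that every other point lies strictly to the left of (or on) the directed line p → q. (Equivalently: for every other point r, the cross product (q − p) × (r − p) ≥ 0.)
Starting point (lowest x, tie lowest y): (-10, -7). Wrap until returning to start. Resulting hull: (-10, -7), (8, -7), (10, 1), (0, 8).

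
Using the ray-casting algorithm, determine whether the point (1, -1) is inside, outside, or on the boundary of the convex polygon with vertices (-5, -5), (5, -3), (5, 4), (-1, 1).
The point (1, -1) lies strictly inside the polygon

Cast a horizontal ray to the right from the query point and count how many polygon edges it crosses (each edge strictly once or zero times, handled with the usual half-open convention). 
Parity of crossings → odd ⇒ inside.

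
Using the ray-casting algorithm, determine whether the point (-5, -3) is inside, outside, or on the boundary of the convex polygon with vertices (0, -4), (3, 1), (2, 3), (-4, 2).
The point (-5, -3) lies strictly outside the polygon

Cast a horizontal ray to the right from the query point and count how many polygon edges it crosses (each edge strictly once or zero times, handled with the usual half-open convention). 
Parity of crossings → even ⇒ outside.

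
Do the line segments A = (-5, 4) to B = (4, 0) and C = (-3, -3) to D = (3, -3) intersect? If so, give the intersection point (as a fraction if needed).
No (intersection of containing lines falls outside at least one segment)

Parametrize and solve: t = 7/4, s = 55/24. At least one of these is outside [0, 1], so the segments do not intersect.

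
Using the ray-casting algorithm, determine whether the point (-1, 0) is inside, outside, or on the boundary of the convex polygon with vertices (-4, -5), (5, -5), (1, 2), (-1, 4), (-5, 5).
The point (-1, 0) lies strictly inside the polygon

Cast a horizontal ray to the right from the query point and count how many polygon edges it crosses (each edge strictly once or zero times, handled with the usual half-open convention). 
Parity of crossings → odd ⇒ inside.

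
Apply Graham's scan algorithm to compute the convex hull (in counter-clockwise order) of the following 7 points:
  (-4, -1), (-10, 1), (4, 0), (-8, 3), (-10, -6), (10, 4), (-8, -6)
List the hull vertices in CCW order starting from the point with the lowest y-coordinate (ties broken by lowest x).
Hull (CCW) = [(-10, -6), (-8, -6), (4, 0), (10, 4), (-8, 3), (-10, 1)]

Graham scan procedure:
  1. Find the pivot p₀ = point with lowest y (tie → lowest x): (-10, -6).
  2. Sort the remaining points by polar angle around p₀.
  3. Walk through sorted points, maintaining a stack; pop the top while the last three entries make a non-left turn (cross product ≤ 0).
  4. Final stack is the convex hull in CCW order: (-10, -6), (-8, -6), (4, 0), (10, 4), (-8, 3), (-10, 1).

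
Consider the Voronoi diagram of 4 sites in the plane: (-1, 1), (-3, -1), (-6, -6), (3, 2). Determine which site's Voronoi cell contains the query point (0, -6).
Nearest site = (-3, -1)

The Voronoi cell of site s contains exactly those query points closer to s than to any other site. Compute squared distances from q = (0, -6) to each site:
  (-3 − 0)² + (-1 − -6)² = 34
  (-6 − 0)² + (-6 − -6)² = 36
  (-1 − 0)² + (1 − -6)² = 50
  (3 − 0)² + (2 − -6)² = 73
Minimum is attained by (-3, -1), so q lies in its Voronoi cell.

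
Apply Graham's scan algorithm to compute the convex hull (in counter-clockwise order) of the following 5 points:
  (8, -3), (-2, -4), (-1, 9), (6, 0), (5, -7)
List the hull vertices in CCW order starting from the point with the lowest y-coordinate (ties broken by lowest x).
Hull (CCW) = [(5, -7), (8, -3), (6, 0), (-1, 9), (-2, -4)]

Graham scan procedure:
  1. Find the pivot p₀ = point with lowest y (tie → lowest x): (5, -7).
  2. Sort the remaining points by polar angle around p₀.
  3. Walk through sorted points, maintaining a stack; pop the top while the last three entries make a non-left turn (cross product ≤ 0).
  4. Final stack is the convex hull in CCW order: (5, -7), (8, -3), (6, 0), (-1, 9), (-2, -4).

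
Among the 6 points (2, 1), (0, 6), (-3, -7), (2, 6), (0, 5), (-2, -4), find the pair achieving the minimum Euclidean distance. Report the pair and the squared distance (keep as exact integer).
Pair = ((0, 6), (0, 5)); squared distance = 1

Compute all C(6, 2) = 15 pairwise squared distances (x_i − x_j)² + (y_i − y_j)². The minimum is 1, attained by the pair ((0, 6), (0, 5)).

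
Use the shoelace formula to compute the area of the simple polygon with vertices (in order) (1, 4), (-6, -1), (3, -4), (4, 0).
Area = 41

Shoelace formula: Area = (1/2) |Σ_i (x_i · y_{i+1} − x_{i+1} · y_i)| (indices mod n). Compute each cross term:
  (1)(-1) − (-6)(4) = 23
  (-6)(-4) − (3)(-1) = 27
  (3)(0) − (4)(-4) = 16
  (4)(4) − (1)(0) = 16
Sum = 82, so (signed) Area = 82/2 = 41, |Area| = 41.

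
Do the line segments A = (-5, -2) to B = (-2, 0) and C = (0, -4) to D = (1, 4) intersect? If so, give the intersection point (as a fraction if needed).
No (intersection of containing lines falls outside at least one segment)

Parametrize and solve: t = 21/11, s = 8/11. At least one of these is outside [0, 1], so the segments do not intersect.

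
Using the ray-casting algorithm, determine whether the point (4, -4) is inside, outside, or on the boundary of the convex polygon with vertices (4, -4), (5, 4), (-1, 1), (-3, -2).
The point (4, -4) lies on the polygon boundary

Boundary check: the query satisfies the collinearity and bounding-box conditions for some polygon edge, so it lies exactly on the boundary.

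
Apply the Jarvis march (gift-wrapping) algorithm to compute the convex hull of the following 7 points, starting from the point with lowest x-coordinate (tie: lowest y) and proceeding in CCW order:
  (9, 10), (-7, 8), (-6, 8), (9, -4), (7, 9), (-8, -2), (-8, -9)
Hull (CCW) = [(-8, -9), (9, -4), (9, 10), (-7, 8), (-8, -2)]

Jarvis march: at each step, from the current hull vertex p, select the next vertex q as the point such that every other point lies strictly to the left of (or on) the directed line p → q. (Equivalently: for every other point r, the cross product (q − p) × (r − p) ≥ 0.)
Starting point (lowest x, tie lowest y): (-8, -9). Wrap until returning to start. Resulting hull: (-8, -9), (9, -4), (9, 10), (-7, 8), (-8, -2).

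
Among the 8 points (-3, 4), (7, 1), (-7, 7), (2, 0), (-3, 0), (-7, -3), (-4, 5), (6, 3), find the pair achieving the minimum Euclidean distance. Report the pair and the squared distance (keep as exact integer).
Pair = ((-3, 4), (-4, 5)); squared distance = 2

Compute all C(8, 2) = 28 pairwise squared distances (x_i − x_j)² + (y_i − y_j)². The minimum is 2, attained by the pair ((-3, 4), (-4, 5)).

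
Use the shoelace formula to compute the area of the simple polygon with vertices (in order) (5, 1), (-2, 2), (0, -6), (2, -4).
Area = 29

Shoelace formula: Area = (1/2) |Σ_i (x_i · y_{i+1} − x_{i+1} · y_i)| (indices mod n). Compute each cross term:
  (5)(2) − (-2)(1) = 12
  (-2)(-6) − (0)(2) = 12
  (0)(-4) − (2)(-6) = 12
  (2)(1) − (5)(-4) = 22
Sum = 58, so (signed) Area = 58/2 = 29, |Area| = 29.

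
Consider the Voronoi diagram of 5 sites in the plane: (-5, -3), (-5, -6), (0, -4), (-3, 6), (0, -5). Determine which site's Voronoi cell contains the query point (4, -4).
Nearest site = (0, -4)

The Voronoi cell of site s contains exactly those query points closer to s than to any other site. Compute squared distances from q = (4, -4) to each site:
  (0 − 4)² + (-4 − -4)² = 16
  (0 − 4)² + (-5 − -4)² = 17
  (-5 − 4)² + (-3 − -4)² = 82
  (-5 − 4)² + (-6 − -4)² = 85
  (-3 − 4)² + (6 − -4)² = 149
Minimum is attained by (0, -4), so q lies in its Voronoi cell.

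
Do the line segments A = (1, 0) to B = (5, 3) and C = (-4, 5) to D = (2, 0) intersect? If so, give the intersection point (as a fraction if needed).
Yes; intersection at (29/19, 15/38) (t = 5/38 on AB, s = 35/38 on CD)

Parametrize AB as A + t(B − A) = (1 + 4 t, 0 + 3 t) and CD as C + s(D − C) = (-4 + 6 s, 5 + -5 s). Solve the linear system for (t, s). Determinant = 38 ≠ 0, so a unique intersection of the containing lines exists. Solution: t = 5/38, s = 35/38 — both in [0, 1], so the segments cross. Intersection point: (29/19, 15/38).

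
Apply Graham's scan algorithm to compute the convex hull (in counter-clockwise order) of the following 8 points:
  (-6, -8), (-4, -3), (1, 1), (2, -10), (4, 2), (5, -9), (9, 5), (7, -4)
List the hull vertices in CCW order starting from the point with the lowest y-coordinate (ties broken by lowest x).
Hull (CCW) = [(2, -10), (5, -9), (7, -4), (9, 5), (1, 1), (-4, -3), (-6, -8)]

Graham scan procedure:
  1. Find the pivot p₀ = point with lowest y (tie → lowest x): (2, -10).
  2. Sort the remaining points by polar angle around p₀.
  3. Walk through sorted points, maintaining a stack; pop the top while the last three entries make a non-left turn (cross product ≤ 0).
  4. Final stack is the convex hull in CCW order: (2, -10), (5, -9), (7, -4), (9, 5), (1, 1), (-4, -3), (-6, -8).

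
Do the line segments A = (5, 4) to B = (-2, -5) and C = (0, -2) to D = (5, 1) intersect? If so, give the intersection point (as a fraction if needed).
Yes; intersection at (5/8, -13/8) (t = 5/8 on AB, s = 1/8 on CD)

Parametrize AB as A + t(B − A) = (5 + -7 t, 4 + -9 t) and CD as C + s(D − C) = (0 + 5 s, -2 + 3 s). Solve the linear system for (t, s). Determinant = -24 ≠ 0, so a unique intersection of the containing lines exists. Solution: t = 5/8, s = 1/8 — both in [0, 1], so the segments cross. Intersection point: (5/8, -13/8).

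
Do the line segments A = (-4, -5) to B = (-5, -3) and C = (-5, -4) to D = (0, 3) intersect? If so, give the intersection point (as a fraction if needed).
Yes; intersection at (-80/17, -61/17) (t = 12/17 on AB, s = 1/17 on CD)

Parametrize AB as A + t(B − A) = (-4 + -1 t, -5 + 2 t) and CD as C + s(D − C) = (-5 + 5 s, -4 + 7 s). Solve the linear system for (t, s). Determinant = 17 ≠ 0, so a unique intersection of the containing lines exists. Solution: t = 12/17, s = 1/17 — both in [0, 1], so the segments cross. Intersection point: (-80/17, -61/17).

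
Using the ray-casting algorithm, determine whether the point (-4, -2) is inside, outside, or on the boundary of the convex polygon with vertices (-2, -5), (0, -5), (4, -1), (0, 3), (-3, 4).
The point (-4, -2) lies strictly outside the polygon

Cast a horizontal ray to the right from the query point and count how many polygon edges it crosses (each edge strictly once or zero times, handled with the usual half-open convention). 
Parity of crossings → even ⇒ outside.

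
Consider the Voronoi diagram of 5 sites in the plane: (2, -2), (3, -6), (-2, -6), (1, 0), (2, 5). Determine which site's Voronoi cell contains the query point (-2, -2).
Nearest site = (1, 0)

The Voronoi cell of site s contains exactly those query points closer to s than to any other site. Compute squared distances from q = (-2, -2) to each site:
  (1 − -2)² + (0 − -2)² = 13
  (-2 − -2)² + (-6 − -2)² = 16
  (2 − -2)² + (-2 − -2)² = 16
  (3 − -2)² + (-6 − -2)² = 41
  (2 − -2)² + (5 − -2)² = 65
Minimum is attained by (1, 0), so q lies in its Voronoi cell.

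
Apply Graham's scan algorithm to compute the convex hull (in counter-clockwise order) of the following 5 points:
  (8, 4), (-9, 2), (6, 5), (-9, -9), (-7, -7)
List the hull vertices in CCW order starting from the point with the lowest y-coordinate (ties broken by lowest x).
Hull (CCW) = [(-9, -9), (8, 4), (6, 5), (-9, 2)]

Graham scan procedure:
  1. Find the pivot p₀ = point with lowest y (tie → lowest x): (-9, -9).
  2. Sort the remaining points by polar angle around p₀.
  3. Walk through sorted points, maintaining a stack; pop the top while the last three entries make a non-left turn (cross product ≤ 0).
  4. Final stack is the convex hull in CCW order: (-9, -9), (8, 4), (6, 5), (-9, 2).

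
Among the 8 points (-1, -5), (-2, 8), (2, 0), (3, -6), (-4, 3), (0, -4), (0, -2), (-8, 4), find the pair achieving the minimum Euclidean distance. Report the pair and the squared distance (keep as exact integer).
Pair = ((-1, -5), (0, -4)); squared distance = 2

Compute all C(8, 2) = 28 pairwise squared distances (x_i − x_j)² + (y_i − y_j)². The minimum is 2, attained by the pair ((-1, -5), (0, -4)).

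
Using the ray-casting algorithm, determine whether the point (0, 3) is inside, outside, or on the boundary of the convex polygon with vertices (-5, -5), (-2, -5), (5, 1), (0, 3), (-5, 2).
The point (0, 3) lies on the polygon boundary

Boundary check: the query satisfies the collinearity and bounding-box conditions for some polygon edge, so it lies exactly on the boundary.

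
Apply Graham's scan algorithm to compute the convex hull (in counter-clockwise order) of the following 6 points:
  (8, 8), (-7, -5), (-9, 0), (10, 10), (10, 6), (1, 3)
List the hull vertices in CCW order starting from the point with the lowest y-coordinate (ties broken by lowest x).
Hull (CCW) = [(-7, -5), (10, 6), (10, 10), (-9, 0)]

Graham scan procedure:
  1. Find the pivot p₀ = point with lowest y (tie → lowest x): (-7, -5).
  2. Sort the remaining points by polar angle around p₀.
  3. Walk through sorted points, maintaining a stack; pop the top while the last three entries make a non-left turn (cross product ≤ 0).
  4. Final stack is the convex hull in CCW order: (-7, -5), (10, 6), (10, 10), (-9, 0).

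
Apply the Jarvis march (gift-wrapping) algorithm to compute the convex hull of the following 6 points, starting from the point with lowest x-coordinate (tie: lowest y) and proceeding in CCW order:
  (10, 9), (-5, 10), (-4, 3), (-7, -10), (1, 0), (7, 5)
Hull (CCW) = [(-7, -10), (7, 5), (10, 9), (-5, 10)]

Jarvis march: at each step, from the current hull vertex p, select the next vertex q as the point such that every other point lies strictly to the left of (or on) the directed line p → q. (Equivalently: for every other point r, the cross product (q − p) × (r − p) ≥ 0.)
Starting point (lowest x, tie lowest y): (-7, -10). Wrap until returning to start. Resulting hull: (-7, -10), (7, 5), (10, 9), (-5, 10).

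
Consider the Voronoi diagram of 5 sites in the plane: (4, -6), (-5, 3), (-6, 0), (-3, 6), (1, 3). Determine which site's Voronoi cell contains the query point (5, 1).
Nearest site = (1, 3)

The Voronoi cell of site s contains exactly those query points closer to s than to any other site. Compute squared distances from q = (5, 1) to each site:
  (1 − 5)² + (3 − 1)² = 20
  (4 − 5)² + (-6 − 1)² = 50
  (-3 − 5)² + (6 − 1)² = 89
  (-5 − 5)² + (3 − 1)² = 104
  (-6 − 5)² + (0 − 1)² = 122
Minimum is attained by (1, 3), so q lies in its Voronoi cell.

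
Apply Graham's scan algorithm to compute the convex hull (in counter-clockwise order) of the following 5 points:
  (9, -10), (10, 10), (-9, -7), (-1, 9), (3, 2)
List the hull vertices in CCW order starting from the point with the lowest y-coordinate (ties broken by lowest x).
Hull (CCW) = [(9, -10), (10, 10), (-1, 9), (-9, -7)]

Graham scan procedure:
  1. Find the pivot p₀ = point with lowest y (tie → lowest x): (9, -10).
  2. Sort the remaining points by polar angle around p₀.
  3. Walk through sorted points, maintaining a stack; pop the top while the last three entries make a non-left turn (cross product ≤ 0).
  4. Final stack is the convex hull in CCW order: (9, -10), (10, 10), (-1, 9), (-9, -7).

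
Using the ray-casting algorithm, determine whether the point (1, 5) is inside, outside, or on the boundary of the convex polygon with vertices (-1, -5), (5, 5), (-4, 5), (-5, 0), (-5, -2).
The point (1, 5) lies on the polygon boundary

Boundary check: the query satisfies the collinearity and bounding-box conditions for some polygon edge, so it lies exactly on the boundary.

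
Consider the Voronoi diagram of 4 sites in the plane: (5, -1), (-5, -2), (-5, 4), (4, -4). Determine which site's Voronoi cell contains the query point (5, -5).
Nearest site = (4, -4)

The Voronoi cell of site s contains exactly those query points closer to s than to any other site. Compute squared distances from q = (5, -5) to each site:
  (4 − 5)² + (-4 − -5)² = 2
  (5 − 5)² + (-1 − -5)² = 16
  (-5 − 5)² + (-2 − -5)² = 109
  (-5 − 5)² + (4 − -5)² = 181
Minimum is attained by (4, -4), so q lies in its Voronoi cell.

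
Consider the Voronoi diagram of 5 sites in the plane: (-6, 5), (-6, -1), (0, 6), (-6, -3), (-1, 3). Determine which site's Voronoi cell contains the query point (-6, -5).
Nearest site = (-6, -3)

The Voronoi cell of site s contains exactly those query points closer to s than to any other site. Compute squared distances from q = (-6, -5) to each site:
  (-6 − -6)² + (-3 − -5)² = 4
  (-6 − -6)² + (-1 − -5)² = 16
  (-1 − -6)² + (3 − -5)² = 89
  (-6 − -6)² + (5 − -5)² = 100
  (0 − -6)² + (6 − -5)² = 157
Minimum is attained by (-6, -3), so q lies in its Voronoi cell.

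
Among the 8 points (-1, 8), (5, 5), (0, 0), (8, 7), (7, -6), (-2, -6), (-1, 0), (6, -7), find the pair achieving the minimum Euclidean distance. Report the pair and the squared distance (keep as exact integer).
Pair = ((0, 0), (-1, 0)); squared distance = 1

Compute all C(8, 2) = 28 pairwise squared distances (x_i − x_j)² + (y_i − y_j)². The minimum is 1, attained by the pair ((0, 0), (-1, 0)).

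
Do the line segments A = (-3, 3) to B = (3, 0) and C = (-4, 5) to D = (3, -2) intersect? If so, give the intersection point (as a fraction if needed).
Yes; intersection at (-1, 2) (t = 1/3 on AB, s = 3/7 on CD)

Parametrize AB as A + t(B − A) = (-3 + 6 t, 3 + -3 t) and CD as C + s(D − C) = (-4 + 7 s, 5 + -7 s). Solve the linear system for (t, s). Determinant = 21 ≠ 0, so a unique intersection of the containing lines exists. Solution: t = 1/3, s = 3/7 — both in [0, 1], so the segments cross. Intersection point: (-1, 2).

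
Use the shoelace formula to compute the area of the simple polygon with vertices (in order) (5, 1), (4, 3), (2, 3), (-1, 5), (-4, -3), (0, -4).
Area = 89/2

Shoelace formula: Area = (1/2) |Σ_i (x_i · y_{i+1} − x_{i+1} · y_i)| (indices mod n). Compute each cross term:
  (5)(3) − (4)(1) = 11
  (4)(3) − (2)(3) = 6
  (2)(5) − (-1)(3) = 13
  (-1)(-3) − (-4)(5) = 23
  (-4)(-4) − (0)(-3) = 16
  (0)(1) − (5)(-4) = 20
Sum = 89, so (signed) Area = 89/2 = 89/2, |Area| = 89/2.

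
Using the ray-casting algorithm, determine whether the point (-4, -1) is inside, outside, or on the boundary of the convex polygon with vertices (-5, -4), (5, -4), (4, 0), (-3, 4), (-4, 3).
The point (-4, -1) lies strictly inside the polygon

Cast a horizontal ray to the right from the query point and count how many polygon edges it crosses (each edge strictly once or zero times, handled with the usual half-open convention). 
Parity of crossings → odd ⇒ inside.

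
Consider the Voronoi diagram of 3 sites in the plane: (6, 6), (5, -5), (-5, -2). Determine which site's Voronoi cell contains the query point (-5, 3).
Nearest site = (-5, -2)

The Voronoi cell of site s contains exactly those query points closer to s than to any other site. Compute squared distances from q = (-5, 3) to each site:
  (-5 − -5)² + (-2 − 3)² = 25
  (6 − -5)² + (6 − 3)² = 130
  (5 − -5)² + (-5 − 3)² = 164
Minimum is attained by (-5, -2), so q lies in its Voronoi cell.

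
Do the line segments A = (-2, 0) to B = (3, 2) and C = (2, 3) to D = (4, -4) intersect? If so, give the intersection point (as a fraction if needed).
Yes; intersection at (92/39, 68/39) (t = 34/39 on AB, s = 7/39 on CD)

Parametrize AB as A + t(B − A) = (-2 + 5 t, 0 + 2 t) and CD as C + s(D − C) = (2 + 2 s, 3 + -7 s). Solve the linear system for (t, s). Determinant = 39 ≠ 0, so a unique intersection of the containing lines exists. Solution: t = 34/39, s = 7/39 — both in [0, 1], so the segments cross. Intersection point: (92/39, 68/39).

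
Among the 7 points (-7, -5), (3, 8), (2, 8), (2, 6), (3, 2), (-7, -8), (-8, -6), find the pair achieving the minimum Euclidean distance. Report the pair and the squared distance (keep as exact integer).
Pair = ((3, 8), (2, 8)); squared distance = 1

Compute all C(7, 2) = 21 pairwise squared distances (x_i − x_j)² + (y_i − y_j)². The minimum is 1, attained by the pair ((3, 8), (2, 8)).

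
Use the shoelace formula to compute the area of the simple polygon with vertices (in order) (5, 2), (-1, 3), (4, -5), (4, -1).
Area = 39/2

Shoelace formula: Area = (1/2) |Σ_i (x_i · y_{i+1} − x_{i+1} · y_i)| (indices mod n). Compute each cross term:
  (5)(3) − (-1)(2) = 17
  (-1)(-5) − (4)(3) = -7
  (4)(-1) − (4)(-5) = 16
  (4)(2) − (5)(-1) = 13
Sum = 39, so (signed) Area = 39/2 = 39/2, |Area| = 39/2.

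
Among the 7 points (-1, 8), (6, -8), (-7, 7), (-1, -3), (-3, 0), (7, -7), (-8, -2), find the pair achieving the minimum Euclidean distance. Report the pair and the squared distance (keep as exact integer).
Pair = ((6, -8), (7, -7)); squared distance = 2

Compute all C(7, 2) = 21 pairwise squared distances (x_i − x_j)² + (y_i − y_j)². The minimum is 2, attained by the pair ((6, -8), (7, -7)).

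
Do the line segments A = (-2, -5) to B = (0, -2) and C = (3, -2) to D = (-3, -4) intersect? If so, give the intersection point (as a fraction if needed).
Yes; intersection at (-6/7, -23/7) (t = 4/7 on AB, s = 9/14 on CD)

Parametrize AB as A + t(B − A) = (-2 + 2 t, -5 + 3 t) and CD as C + s(D − C) = (3 + -6 s, -2 + -2 s). Solve the linear system for (t, s). Determinant = -14 ≠ 0, so a unique intersection of the containing lines exists. Solution: t = 4/7, s = 9/14 — both in [0, 1], so the segments cross. Intersection point: (-6/7, -23/7).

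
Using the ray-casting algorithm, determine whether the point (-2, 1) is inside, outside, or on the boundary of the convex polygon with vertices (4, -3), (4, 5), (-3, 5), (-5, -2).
The point (-2, 1) lies strictly inside the polygon

Cast a horizontal ray to the right from the query point and count how many polygon edges it crosses (each edge strictly once or zero times, handled with the usual half-open convention). 
Parity of crossings → odd ⇒ inside.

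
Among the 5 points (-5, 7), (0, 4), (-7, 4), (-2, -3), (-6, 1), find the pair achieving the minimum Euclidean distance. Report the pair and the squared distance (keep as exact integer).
Pair = ((-7, 4), (-6, 1)); squared distance = 10

Compute all C(5, 2) = 10 pairwise squared distances (x_i − x_j)² + (y_i − y_j)². The minimum is 10, attained by the pair ((-7, 4), (-6, 1)).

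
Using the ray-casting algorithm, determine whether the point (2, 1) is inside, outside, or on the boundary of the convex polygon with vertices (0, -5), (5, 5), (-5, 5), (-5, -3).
The point (2, 1) lies strictly inside the polygon

Cast a horizontal ray to the right from the query point and count how many polygon edges it crosses (each edge strictly once or zero times, handled with the usual half-open convention). 
Parity of crossings → odd ⇒ inside.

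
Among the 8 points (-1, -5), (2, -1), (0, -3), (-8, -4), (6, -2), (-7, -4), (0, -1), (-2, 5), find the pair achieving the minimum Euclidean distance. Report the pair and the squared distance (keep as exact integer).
Pair = ((-8, -4), (-7, -4)); squared distance = 1

Compute all C(8, 2) = 28 pairwise squared distances (x_i − x_j)² + (y_i − y_j)². The minimum is 1, attained by the pair ((-8, -4), (-7, -4)).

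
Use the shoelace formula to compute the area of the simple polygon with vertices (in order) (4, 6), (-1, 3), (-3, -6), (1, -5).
Area = 40

Shoelace formula: Area = (1/2) |Σ_i (x_i · y_{i+1} − x_{i+1} · y_i)| (indices mod n). Compute each cross term:
  (4)(3) − (-1)(6) = 18
  (-1)(-6) − (-3)(3) = 15
  (-3)(-5) − (1)(-6) = 21
  (1)(6) − (4)(-5) = 26
Sum = 80, so (signed) Area = 80/2 = 40, |Area| = 40.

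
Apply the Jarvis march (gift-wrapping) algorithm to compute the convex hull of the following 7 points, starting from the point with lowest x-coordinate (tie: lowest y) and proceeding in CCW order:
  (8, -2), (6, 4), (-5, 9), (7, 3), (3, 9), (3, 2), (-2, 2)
Hull (CCW) = [(-5, 9), (-2, 2), (8, -2), (7, 3), (3, 9)]

Jarvis march: at each step, from the current hull vertex p, select the next vertex q as the point such that every other point lies strictly to the left of (or on) the directed line p → q. (Equivalently: for every other point r, the cross product (q − p) × (r − p) ≥ 0.)
Starting point (lowest x, tie lowest y): (-5, 9). Wrap until returning to start. Resulting hull: (-5, 9), (-2, 2), (8, -2), (7, 3), (3, 9).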